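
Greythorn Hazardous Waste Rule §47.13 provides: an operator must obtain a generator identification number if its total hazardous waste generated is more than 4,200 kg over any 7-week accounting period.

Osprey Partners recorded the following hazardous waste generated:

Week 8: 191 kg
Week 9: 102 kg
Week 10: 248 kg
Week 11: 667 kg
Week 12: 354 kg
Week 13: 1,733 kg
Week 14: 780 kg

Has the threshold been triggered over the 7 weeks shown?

No

Total hazardous waste generated: 191 kg + 102 kg + 248 kg + 667 kg + 354 kg + 1,733 kg + 780 kg = 4,075 kg.
4,075 kg ≤ 4,200 kg, so the threshold is not exceeded.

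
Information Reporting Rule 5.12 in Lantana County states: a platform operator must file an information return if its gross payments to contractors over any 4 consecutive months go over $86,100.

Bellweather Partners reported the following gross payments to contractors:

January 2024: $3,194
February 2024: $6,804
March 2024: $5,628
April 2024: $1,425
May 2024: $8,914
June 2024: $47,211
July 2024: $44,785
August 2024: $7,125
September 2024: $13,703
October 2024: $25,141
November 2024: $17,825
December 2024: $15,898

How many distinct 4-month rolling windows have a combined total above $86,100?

January 2024–April 2024: $3,194 + $6,804 + $5,628 + $1,425 = $17,051 (under)
February 2024–May 2024: $6,804 + $5,628 + $1,425 + $8,914 = $22,771 (under)
March 2024–June 2024: $5,628 + $1,425 + $8,914 + $47,211 = $63,178 (under)
April 2024–July 2024: $1,425 + $8,914 + $47,211 + $44,785 = $102,335 (over)
May 2024–August 2024: $8,914 + $47,211 + $44,785 + $7,125 = $108,035 (over)
June 2024–September 2024: $47,211 + $44,785 + $7,125 + $13,703 = $112,824 (over)
July 2024–October 2024: $44,785 + $7,125 + $13,703 + $25,141 = $90,754 (over)
August 2024–November 2024: $7,125 + $13,703 + $25,141 + $17,825 = $63,794 (under)
September 2024–December 2024: $13,703 + $25,141 + $17,825 + $15,898 = $72,567 (under)
4 windows exceed the threshold.

4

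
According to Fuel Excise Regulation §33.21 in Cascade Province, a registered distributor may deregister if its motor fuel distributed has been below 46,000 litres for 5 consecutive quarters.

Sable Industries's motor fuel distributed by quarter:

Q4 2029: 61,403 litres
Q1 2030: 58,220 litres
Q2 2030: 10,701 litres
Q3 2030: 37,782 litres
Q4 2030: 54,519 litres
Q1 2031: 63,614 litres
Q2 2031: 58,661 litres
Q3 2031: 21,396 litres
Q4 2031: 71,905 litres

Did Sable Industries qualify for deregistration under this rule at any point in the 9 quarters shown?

No

Quarters below 46,000 litres: Q2 2030, Q3 2030, Q3 2031.
Longest run of consecutive quarters below the threshold: 2.
2 < 5, so Sable Industries never became eligible.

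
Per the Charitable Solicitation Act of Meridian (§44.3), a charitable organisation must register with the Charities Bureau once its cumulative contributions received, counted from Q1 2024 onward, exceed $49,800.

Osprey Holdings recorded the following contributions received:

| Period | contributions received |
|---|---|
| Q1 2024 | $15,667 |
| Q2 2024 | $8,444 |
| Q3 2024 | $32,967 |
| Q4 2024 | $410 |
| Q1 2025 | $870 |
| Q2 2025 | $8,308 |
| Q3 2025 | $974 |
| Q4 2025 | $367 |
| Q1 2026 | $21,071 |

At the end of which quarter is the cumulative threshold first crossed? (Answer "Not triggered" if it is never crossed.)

Q3 2024

Through Q1 2024: $15,667
Through Q2 2024: $24,111
Through Q3 2024: $57,078 ← exceeds threshold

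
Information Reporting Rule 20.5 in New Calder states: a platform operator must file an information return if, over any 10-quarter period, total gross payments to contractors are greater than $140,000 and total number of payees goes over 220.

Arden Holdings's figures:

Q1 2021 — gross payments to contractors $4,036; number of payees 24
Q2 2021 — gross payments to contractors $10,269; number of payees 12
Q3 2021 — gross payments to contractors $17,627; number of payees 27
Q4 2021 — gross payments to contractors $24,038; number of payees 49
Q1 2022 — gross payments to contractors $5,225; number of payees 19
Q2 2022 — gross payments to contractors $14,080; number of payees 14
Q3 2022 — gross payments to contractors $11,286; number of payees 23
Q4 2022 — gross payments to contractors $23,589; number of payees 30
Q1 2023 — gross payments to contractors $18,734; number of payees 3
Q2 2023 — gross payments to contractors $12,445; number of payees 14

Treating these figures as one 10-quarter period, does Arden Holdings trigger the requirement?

Total gross payments to contractors: $4,036 + $10,269 + $17,627 + $24,038 + $5,225 + $14,080 + $11,286 + $23,589 + $18,734 + $12,445 = $141,329 (> $140,000).
Total number of payees: 24 + 12 + 27 + 49 + 19 + 14 + 23 + 30 + 3 + 14 = 215 (≤ 220).
The test is 'and': the rule requires both, and at least one is not exceeded.

No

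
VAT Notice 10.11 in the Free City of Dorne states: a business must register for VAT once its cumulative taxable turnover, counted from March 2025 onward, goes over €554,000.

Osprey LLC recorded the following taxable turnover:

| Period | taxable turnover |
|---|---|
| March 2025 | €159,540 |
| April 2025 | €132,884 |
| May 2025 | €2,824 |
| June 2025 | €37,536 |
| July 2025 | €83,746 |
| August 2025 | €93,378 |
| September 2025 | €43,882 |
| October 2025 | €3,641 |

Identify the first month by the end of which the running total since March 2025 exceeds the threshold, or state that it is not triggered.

October 2025

Through March 2025: €159,540
Through April 2025: €292,424
Through May 2025: €295,248
Through June 2025: €332,784
Through July 2025: €416,530
Through August 2025: €509,908
Through September 2025: €553,790
Through October 2025: €557,431 ← exceeds threshold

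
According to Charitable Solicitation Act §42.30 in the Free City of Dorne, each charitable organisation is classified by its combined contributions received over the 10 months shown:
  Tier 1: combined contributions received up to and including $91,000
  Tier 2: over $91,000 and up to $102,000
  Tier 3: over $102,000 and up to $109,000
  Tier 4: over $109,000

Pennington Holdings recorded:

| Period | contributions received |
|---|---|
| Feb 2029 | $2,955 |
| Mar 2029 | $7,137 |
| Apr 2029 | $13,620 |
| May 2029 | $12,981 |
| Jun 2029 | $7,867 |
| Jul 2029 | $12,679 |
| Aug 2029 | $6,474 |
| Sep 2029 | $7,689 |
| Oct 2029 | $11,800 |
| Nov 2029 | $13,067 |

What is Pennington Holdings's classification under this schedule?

Combined contributions received: $2,955 + $7,137 + $13,620 + $12,981 + $7,867 + $12,679 + $6,474 + $7,689 + $11,800 + $13,067 = $96,269.
$91,000 < $96,269 ≤ $102,000, so Tier 2 applies.

Tier 2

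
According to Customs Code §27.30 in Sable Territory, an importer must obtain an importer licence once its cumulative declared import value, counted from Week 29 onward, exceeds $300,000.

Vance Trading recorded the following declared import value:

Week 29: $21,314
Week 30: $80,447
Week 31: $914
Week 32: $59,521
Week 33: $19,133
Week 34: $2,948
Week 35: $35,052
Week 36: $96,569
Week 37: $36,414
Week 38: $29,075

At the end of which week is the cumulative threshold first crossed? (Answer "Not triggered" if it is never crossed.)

Through Week 29: $21,314
Through Week 30: $101,761
Through Week 31: $102,675
Through Week 32: $162,196
Through Week 33: $181,329
Through Week 34: $184,277
Through Week 35: $219,329
Through Week 36: $315,898 ← exceeds threshold

Week 36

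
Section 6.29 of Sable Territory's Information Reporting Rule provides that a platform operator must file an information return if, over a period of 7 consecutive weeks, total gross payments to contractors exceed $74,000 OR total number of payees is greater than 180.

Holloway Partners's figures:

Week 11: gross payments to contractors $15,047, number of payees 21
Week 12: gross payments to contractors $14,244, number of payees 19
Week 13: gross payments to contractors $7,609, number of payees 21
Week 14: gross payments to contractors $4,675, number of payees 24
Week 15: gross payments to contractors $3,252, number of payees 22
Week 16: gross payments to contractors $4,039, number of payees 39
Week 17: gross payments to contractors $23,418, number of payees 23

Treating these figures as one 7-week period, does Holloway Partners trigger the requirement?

Total gross payments to contractors: $15,047 + $14,244 + $7,609 + $4,675 + $3,252 + $4,039 + $23,418 = $72,284 (≤ $74,000).
Total number of payees: 21 + 19 + 21 + 24 + 22 + 39 + 23 = 169 (≤ 180).
The test is 'or': neither threshold is exceeded.

No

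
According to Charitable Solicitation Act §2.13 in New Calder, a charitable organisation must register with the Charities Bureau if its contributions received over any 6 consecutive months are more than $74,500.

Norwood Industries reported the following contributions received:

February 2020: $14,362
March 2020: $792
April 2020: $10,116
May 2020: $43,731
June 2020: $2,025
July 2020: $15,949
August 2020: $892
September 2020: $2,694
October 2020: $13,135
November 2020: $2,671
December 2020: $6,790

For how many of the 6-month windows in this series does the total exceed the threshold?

February 2020–July 2020: $14,362 + $792 + $10,116 + $43,731 + $2,025 + $15,949 = $86,975 (over)
March 2020–August 2020: $792 + $10,116 + $43,731 + $2,025 + $15,949 + $892 = $73,505 (under)
April 2020–September 2020: $10,116 + $43,731 + $2,025 + $15,949 + $892 + $2,694 = $75,407 (over)
May 2020–October 2020: $43,731 + $2,025 + $15,949 + $892 + $2,694 + $13,135 = $78,426 (over)
June 2020–November 2020: $2,025 + $15,949 + $892 + $2,694 + $13,135 + $2,671 = $37,366 (under)
July 2020–December 2020: $15,949 + $892 + $2,694 + $13,135 + $2,671 + $6,790 = $42,131 (under)
3 windows exceed the threshold.

3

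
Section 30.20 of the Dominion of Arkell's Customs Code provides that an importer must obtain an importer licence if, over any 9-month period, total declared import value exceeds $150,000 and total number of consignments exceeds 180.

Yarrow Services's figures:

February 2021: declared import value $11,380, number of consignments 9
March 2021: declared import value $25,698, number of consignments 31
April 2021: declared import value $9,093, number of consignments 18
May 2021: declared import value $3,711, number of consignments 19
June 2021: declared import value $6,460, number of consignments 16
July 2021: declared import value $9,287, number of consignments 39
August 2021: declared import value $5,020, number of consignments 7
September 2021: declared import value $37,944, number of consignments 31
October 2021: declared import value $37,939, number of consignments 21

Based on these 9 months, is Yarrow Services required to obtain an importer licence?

No

Total declared import value: $11,380 + $25,698 + $9,093 + $3,711 + $6,460 + $9,287 + $5,020 + $37,944 + $37,939 = $146,532 (≤ $150,000).
Total number of consignments: 9 + 31 + 18 + 19 + 16 + 39 + 7 + 31 + 21 = 191 (> 180).
The test is 'and': the rule requires both, and at least one is not exceeded.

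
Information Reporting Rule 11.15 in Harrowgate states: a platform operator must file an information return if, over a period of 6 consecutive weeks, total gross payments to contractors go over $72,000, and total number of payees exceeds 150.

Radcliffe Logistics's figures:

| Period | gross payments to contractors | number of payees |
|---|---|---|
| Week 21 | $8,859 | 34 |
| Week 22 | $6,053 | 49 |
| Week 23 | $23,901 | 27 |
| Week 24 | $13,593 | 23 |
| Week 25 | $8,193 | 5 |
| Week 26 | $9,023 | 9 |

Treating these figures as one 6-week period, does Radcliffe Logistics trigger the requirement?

No

Total gross payments to contractors: $8,859 + $6,053 + $23,901 + $13,593 + $8,193 + $9,023 = $69,622 (≤ $72,000).
Total number of payees: 34 + 49 + 27 + 23 + 5 + 9 = 147 (≤ 150).
The test is 'and': the rule requires both, and at least one is not exceeded.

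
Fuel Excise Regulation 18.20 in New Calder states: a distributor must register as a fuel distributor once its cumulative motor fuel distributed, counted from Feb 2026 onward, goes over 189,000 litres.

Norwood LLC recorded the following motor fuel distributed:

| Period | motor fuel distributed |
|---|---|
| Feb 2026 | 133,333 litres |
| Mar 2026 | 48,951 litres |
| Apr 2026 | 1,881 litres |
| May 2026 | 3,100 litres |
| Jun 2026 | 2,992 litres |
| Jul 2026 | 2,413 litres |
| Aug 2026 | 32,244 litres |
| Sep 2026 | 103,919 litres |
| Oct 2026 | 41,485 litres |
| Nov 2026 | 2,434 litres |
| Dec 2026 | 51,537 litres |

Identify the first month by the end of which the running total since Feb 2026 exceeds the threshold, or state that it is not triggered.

Through Feb 2026: 133,333 litres
Through Mar 2026: 182,284 litres
Through Apr 2026: 184,165 litres
Through May 2026: 187,265 litres
Through Jun 2026: 190,257 litres ← exceeds threshold

Jun 2026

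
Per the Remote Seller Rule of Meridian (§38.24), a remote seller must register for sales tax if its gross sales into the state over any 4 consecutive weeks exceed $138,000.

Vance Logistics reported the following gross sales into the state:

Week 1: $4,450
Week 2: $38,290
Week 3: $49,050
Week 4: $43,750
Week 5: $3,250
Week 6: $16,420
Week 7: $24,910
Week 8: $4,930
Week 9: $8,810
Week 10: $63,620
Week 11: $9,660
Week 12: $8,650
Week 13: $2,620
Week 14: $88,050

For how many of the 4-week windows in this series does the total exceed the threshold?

Week 1–Week 4: $4,450 + $38,290 + $49,050 + $43,750 = $135,540 (under)
Week 2–Week 5: $38,290 + $49,050 + $43,750 + $3,250 = $134,340 (under)
Week 3–Week 6: $49,050 + $43,750 + $3,250 + $16,420 = $112,470 (under)
Week 4–Week 7: $43,750 + $3,250 + $16,420 + $24,910 = $88,330 (under)
Week 5–Week 8: $3,250 + $16,420 + $24,910 + $4,930 = $49,510 (under)
Week 6–Week 9: $16,420 + $24,910 + $4,930 + $8,810 = $55,070 (under)
Week 7–Week 10: $24,910 + $4,930 + $8,810 + $63,620 = $102,270 (under)
Week 8–Week 11: $4,930 + $8,810 + $63,620 + $9,660 = $87,020 (under)
Week 9–Week 12: $8,810 + $63,620 + $9,660 + $8,650 = $90,740 (under)
Week 10–Week 13: $63,620 + $9,660 + $8,650 + $2,620 = $84,550 (under)
Week 11–Week 14: $9,660 + $8,650 + $2,620 + $88,050 = $108,980 (under)
0 windows exceed the threshold.

0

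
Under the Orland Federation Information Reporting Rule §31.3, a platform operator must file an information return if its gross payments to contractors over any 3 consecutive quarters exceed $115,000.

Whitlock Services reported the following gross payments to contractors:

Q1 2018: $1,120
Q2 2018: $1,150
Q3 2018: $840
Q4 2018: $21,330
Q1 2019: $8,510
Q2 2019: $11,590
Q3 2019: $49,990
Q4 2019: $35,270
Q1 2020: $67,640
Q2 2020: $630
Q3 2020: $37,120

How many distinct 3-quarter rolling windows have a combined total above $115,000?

Q1 2018–Q3 2018: $1,120 + $1,150 + $840 = $3,110 (under)
Q2 2018–Q4 2018: $1,150 + $840 + $21,330 = $23,320 (under)
Q3 2018–Q1 2019: $840 + $21,330 + $8,510 = $30,680 (under)
Q4 2018–Q2 2019: $21,330 + $8,510 + $11,590 = $41,430 (under)
Q1 2019–Q3 2019: $8,510 + $11,590 + $49,990 = $70,090 (under)
Q2 2019–Q4 2019: $11,590 + $49,990 + $35,270 = $96,850 (under)
Q3 2019–Q1 2020: $49,990 + $35,270 + $67,640 = $152,900 (over)
Q4 2019–Q2 2020: $35,270 + $67,640 + $630 = $103,540 (under)
Q1 2020–Q3 2020: $67,640 + $630 + $37,120 = $105,390 (under)
1 window exceeds the threshold.

1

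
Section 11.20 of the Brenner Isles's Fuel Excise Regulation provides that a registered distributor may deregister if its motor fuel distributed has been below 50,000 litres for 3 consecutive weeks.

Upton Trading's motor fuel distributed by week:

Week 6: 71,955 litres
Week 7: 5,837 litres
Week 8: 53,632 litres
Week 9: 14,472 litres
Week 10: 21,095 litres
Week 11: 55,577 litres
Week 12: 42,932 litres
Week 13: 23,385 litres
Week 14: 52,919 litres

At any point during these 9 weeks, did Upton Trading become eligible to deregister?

No

Weeks below 50,000 litres: Week 7, Week 9, Week 10, Week 12, Week 13.
Longest run of consecutive weeks below the threshold: 2.
2 < 3, so Upton Trading never became eligible.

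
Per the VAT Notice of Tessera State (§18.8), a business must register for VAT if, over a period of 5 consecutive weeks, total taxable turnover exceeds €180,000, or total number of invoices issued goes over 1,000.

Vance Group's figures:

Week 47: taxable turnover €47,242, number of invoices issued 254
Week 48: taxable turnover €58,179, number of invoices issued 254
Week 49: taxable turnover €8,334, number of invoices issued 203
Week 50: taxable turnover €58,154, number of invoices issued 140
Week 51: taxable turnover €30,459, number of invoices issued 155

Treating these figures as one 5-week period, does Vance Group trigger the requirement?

Total taxable turnover: €47,242 + €58,179 + €8,334 + €58,154 + €30,459 = €202,368 (> €180,000).
Total number of invoices issued: 254 + 254 + 203 + 140 + 155 = 1,006 (> 1,000).
The test is 'or': at least one threshold is exceeded.

Yes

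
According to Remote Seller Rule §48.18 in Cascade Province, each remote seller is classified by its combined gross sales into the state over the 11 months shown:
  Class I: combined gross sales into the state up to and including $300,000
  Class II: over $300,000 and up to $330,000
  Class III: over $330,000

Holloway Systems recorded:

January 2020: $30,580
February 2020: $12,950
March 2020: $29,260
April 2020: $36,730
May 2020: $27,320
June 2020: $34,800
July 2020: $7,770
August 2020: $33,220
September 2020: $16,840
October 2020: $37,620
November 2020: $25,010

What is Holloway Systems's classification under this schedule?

Class I

Combined gross sales into the state: $30,580 + $12,950 + $29,260 + $36,730 + $27,320 + $34,800 + $7,770 + $33,220 + $16,840 + $37,620 + $25,010 = $292,100.
$292,100 ≤ $300,000, so Class I applies.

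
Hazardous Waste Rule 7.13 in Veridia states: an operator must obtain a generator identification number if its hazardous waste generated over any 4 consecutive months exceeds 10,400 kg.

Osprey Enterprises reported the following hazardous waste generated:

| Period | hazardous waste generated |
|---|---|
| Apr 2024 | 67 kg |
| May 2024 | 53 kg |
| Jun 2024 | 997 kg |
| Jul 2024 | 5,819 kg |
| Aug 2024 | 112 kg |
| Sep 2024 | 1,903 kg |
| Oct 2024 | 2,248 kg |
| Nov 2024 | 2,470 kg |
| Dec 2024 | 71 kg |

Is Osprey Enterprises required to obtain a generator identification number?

Apr 2024–Jul 2024: 67 kg + 53 kg + 997 kg + 5,819 kg = 6,936 kg (under)
May 2024–Aug 2024: 53 kg + 997 kg + 5,819 kg + 112 kg = 6,981 kg (under)
Jun 2024–Sep 2024: 997 kg + 5,819 kg + 112 kg + 1,903 kg = 8,831 kg (under)
Jul 2024–Oct 2024: 5,819 kg + 112 kg + 1,903 kg + 2,248 kg = 10,082 kg (under)
Aug 2024–Nov 2024: 112 kg + 1,903 kg + 2,248 kg + 2,470 kg = 6,733 kg (under)
Sep 2024–Dec 2024: 1,903 kg + 2,248 kg + 2,470 kg + 71 kg = 6,692 kg (under)
No window exceeds 10,400 kg.

No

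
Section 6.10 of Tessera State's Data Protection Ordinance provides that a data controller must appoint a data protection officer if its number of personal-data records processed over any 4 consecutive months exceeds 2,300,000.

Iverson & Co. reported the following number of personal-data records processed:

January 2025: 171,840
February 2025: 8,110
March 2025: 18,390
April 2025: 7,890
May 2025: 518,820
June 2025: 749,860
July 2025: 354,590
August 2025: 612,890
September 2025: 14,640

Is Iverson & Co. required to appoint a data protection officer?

No

January 2025–April 2025: 171,840 + 8,110 + 18,390 + 7,890 = 206,230 (under)
February 2025–May 2025: 8,110 + 18,390 + 7,890 + 518,820 = 553,210 (under)
March 2025–June 2025: 18,390 + 7,890 + 518,820 + 749,860 = 1,294,960 (under)
April 2025–July 2025: 7,890 + 518,820 + 749,860 + 354,590 = 1,631,160 (under)
May 2025–August 2025: 518,820 + 749,860 + 354,590 + 612,890 = 2,236,160 (under)
June 2025–September 2025: 749,860 + 354,590 + 612,890 + 14,640 = 1,731,980 (under)
No window exceeds 2,300,000.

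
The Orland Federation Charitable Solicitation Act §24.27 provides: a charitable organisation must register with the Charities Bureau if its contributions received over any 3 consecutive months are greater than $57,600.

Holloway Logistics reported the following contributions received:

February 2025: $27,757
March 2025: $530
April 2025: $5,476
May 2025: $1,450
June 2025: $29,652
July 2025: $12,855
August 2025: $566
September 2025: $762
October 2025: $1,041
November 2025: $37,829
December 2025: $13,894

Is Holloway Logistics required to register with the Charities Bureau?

February 2025–April 2025: $27,757 + $530 + $5,476 = $33,763 (under)
March 2025–May 2025: $530 + $5,476 + $1,450 = $7,456 (under)
April 2025–June 2025: $5,476 + $1,450 + $29,652 = $36,578 (under)
May 2025–July 2025: $1,450 + $29,652 + $12,855 = $43,957 (under)
June 2025–August 2025: $29,652 + $12,855 + $566 = $43,073 (under)
July 2025–September 2025: $12,855 + $566 + $762 = $14,183 (under)
August 2025–October 2025: $566 + $762 + $1,041 = $2,369 (under)
September 2025–November 2025: $762 + $1,041 + $37,829 = $39,632 (under)
October 2025–December 2025: $1,041 + $37,829 + $13,894 = $52,764 (under)
No window exceeds $57,600.

No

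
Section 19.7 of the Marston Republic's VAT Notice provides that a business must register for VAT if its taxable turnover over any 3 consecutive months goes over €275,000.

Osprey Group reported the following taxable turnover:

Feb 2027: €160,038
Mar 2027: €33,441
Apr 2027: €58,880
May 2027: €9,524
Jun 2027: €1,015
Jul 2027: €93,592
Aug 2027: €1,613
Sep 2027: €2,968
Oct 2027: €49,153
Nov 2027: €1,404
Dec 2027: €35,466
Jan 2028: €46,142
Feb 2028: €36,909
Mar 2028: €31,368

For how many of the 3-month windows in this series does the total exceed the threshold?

0

Feb 2027–Apr 2027: €160,038 + €33,441 + €58,880 = €252,359 (under)
Mar 2027–May 2027: €33,441 + €58,880 + €9,524 = €101,845 (under)
Apr 2027–Jun 2027: €58,880 + €9,524 + €1,015 = €69,419 (under)
May 2027–Jul 2027: €9,524 + €1,015 + €93,592 = €104,131 (under)
Jun 2027–Aug 2027: €1,015 + €93,592 + €1,613 = €96,220 (under)
Jul 2027–Sep 2027: €93,592 + €1,613 + €2,968 = €98,173 (under)
Aug 2027–Oct 2027: €1,613 + €2,968 + €49,153 = €53,734 (under)
Sep 2027–Nov 2027: €2,968 + €49,153 + €1,404 = €53,525 (under)
Oct 2027–Dec 2027: €49,153 + €1,404 + €35,466 = €86,023 (under)
Nov 2027–Jan 2028: €1,404 + €35,466 + €46,142 = €83,012 (under)
Dec 2027–Feb 2028: €35,466 + €46,142 + €36,909 = €118,517 (under)
Jan 2028–Mar 2028: €46,142 + €36,909 + €31,368 = €114,419 (under)
0 windows exceed the threshold.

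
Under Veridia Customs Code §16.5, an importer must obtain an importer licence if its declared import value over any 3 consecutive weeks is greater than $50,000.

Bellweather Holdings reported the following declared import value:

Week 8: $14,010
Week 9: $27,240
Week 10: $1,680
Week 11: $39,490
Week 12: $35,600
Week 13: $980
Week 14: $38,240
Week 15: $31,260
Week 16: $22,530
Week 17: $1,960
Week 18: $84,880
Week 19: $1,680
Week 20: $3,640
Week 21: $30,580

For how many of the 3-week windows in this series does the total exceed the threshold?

10

Week 8–Week 10: $14,010 + $27,240 + $1,680 = $42,930 (under)
Week 9–Week 11: $27,240 + $1,680 + $39,490 = $68,410 (over)
Week 10–Week 12: $1,680 + $39,490 + $35,600 = $76,770 (over)
Week 11–Week 13: $39,490 + $35,600 + $980 = $76,070 (over)
Week 12–Week 14: $35,600 + $980 + $38,240 = $74,820 (over)
Week 13–Week 15: $980 + $38,240 + $31,260 = $70,480 (over)
Week 14–Week 16: $38,240 + $31,260 + $22,530 = $92,030 (over)
Week 15–Week 17: $31,260 + $22,530 + $1,960 = $55,750 (over)
Week 16–Week 18: $22,530 + $1,960 + $84,880 = $109,370 (over)
Week 17–Week 19: $1,960 + $84,880 + $1,680 = $88,520 (over)
Week 18–Week 20: $84,880 + $1,680 + $3,640 = $90,200 (over)
Week 19–Week 21: $1,680 + $3,640 + $30,580 = $35,900 (under)
10 windows exceed the threshold.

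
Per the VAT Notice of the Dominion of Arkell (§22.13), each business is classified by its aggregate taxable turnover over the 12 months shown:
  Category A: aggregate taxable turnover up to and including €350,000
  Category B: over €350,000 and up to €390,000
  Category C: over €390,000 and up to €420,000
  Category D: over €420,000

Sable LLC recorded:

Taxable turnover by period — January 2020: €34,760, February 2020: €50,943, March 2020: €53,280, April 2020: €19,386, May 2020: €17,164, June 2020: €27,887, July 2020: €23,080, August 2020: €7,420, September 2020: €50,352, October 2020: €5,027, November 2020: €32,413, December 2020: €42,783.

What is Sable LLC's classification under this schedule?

Aggregate taxable turnover: €34,760 + €50,943 + €53,280 + €19,386 + €17,164 + €27,887 + €23,080 + €7,420 + €50,352 + €5,027 + €32,413 + €42,783 = €364,495.
€350,000 < €364,495 ≤ €390,000, so Category B applies.

Category B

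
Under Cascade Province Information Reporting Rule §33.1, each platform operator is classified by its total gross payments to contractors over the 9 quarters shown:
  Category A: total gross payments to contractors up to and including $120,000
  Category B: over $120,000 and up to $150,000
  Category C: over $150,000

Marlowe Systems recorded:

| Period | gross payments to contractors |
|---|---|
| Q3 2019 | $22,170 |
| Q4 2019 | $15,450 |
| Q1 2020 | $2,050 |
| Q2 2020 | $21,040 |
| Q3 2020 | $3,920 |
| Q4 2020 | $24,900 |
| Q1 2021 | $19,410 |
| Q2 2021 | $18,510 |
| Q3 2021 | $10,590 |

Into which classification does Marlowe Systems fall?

Category B

Total gross payments to contractors: $22,170 + $15,450 + $2,050 + $21,040 + $3,920 + $24,900 + $19,410 + $18,510 + $10,590 = $138,040.
$120,000 < $138,040 ≤ $150,000, so Category B applies.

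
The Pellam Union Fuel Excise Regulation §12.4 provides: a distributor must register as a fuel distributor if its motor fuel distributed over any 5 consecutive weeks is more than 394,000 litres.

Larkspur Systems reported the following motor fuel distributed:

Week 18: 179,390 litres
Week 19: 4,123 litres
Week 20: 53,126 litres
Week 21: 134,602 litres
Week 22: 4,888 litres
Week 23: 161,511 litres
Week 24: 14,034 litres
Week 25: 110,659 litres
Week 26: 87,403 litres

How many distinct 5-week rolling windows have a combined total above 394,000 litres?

1

Week 18–Week 22: 179,390 litres + 4,123 litres + 53,126 litres + 134,602 litres + 4,888 litres = 376,129 litres (under)
Week 19–Week 23: 4,123 litres + 53,126 litres + 134,602 litres + 4,888 litres + 161,511 litres = 358,250 litres (under)
Week 20–Week 24: 53,126 litres + 134,602 litres + 4,888 litres + 161,511 litres + 14,034 litres = 368,161 litres (under)
Week 21–Week 25: 134,602 litres + 4,888 litres + 161,511 litres + 14,034 litres + 110,659 litres = 425,694 litres (over)
Week 22–Week 26: 4,888 litres + 161,511 litres + 14,034 litres + 110,659 litres + 87,403 litres = 378,495 litres (under)
1 window exceeds the threshold.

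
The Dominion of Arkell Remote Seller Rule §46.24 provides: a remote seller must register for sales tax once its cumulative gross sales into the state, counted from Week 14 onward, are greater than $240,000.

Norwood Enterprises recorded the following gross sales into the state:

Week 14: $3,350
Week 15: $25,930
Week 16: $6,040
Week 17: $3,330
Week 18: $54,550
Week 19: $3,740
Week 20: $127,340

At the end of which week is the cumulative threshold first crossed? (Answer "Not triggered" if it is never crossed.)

Not triggered

Through Week 14: $3,350
Through Week 15: $29,280
Through Week 16: $35,320
Through Week 17: $38,650
Through Week 18: $93,200
Through Week 19: $96,940
Through Week 20: $224,280
Final cumulative total $224,280 ≤ $240,000; the threshold is never exceeded.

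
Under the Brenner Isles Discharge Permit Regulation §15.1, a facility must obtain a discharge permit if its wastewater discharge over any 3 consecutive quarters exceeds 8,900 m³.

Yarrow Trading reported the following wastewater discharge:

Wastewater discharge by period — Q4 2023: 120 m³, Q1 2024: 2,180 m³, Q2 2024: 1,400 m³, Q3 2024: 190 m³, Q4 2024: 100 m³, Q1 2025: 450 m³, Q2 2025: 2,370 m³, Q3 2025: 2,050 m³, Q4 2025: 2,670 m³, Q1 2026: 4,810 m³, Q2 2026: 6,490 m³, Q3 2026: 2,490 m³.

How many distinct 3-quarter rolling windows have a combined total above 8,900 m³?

Q4 2023–Q2 2024: 120 m³ + 2,180 m³ + 1,400 m³ = 3,700 m³ (under)
Q1 2024–Q3 2024: 2,180 m³ + 1,400 m³ + 190 m³ = 3,770 m³ (under)
Q2 2024–Q4 2024: 1,400 m³ + 190 m³ + 100 m³ = 1,690 m³ (under)
Q3 2024–Q1 2025: 190 m³ + 100 m³ + 450 m³ = 740 m³ (under)
Q4 2024–Q2 2025: 100 m³ + 450 m³ + 2,370 m³ = 2,920 m³ (under)
Q1 2025–Q3 2025: 450 m³ + 2,370 m³ + 2,050 m³ = 4,870 m³ (under)
Q2 2025–Q4 2025: 2,370 m³ + 2,050 m³ + 2,670 m³ = 7,090 m³ (under)
Q3 2025–Q1 2026: 2,050 m³ + 2,670 m³ + 4,810 m³ = 9,530 m³ (over)
Q4 2025–Q2 2026: 2,670 m³ + 4,810 m³ + 6,490 m³ = 13,970 m³ (over)
Q1 2026–Q3 2026: 4,810 m³ + 6,490 m³ + 2,490 m³ = 13,790 m³ (over)
3 windows exceed the threshold.

3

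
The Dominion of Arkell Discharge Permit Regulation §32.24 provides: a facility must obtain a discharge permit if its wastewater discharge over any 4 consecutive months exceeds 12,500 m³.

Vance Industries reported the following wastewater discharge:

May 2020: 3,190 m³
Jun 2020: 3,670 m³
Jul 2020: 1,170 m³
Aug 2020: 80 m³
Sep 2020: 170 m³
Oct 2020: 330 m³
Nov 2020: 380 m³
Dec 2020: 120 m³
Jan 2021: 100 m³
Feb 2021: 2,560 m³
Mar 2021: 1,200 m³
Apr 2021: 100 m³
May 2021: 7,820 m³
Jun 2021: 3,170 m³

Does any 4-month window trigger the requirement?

May 2020–Aug 2020: 3,190 m³ + 3,670 m³ + 1,170 m³ + 80 m³ = 8,110 m³ (under)
Jun 2020–Sep 2020: 3,670 m³ + 1,170 m³ + 80 m³ + 170 m³ = 5,090 m³ (under)
Jul 2020–Oct 2020: 1,170 m³ + 80 m³ + 170 m³ + 330 m³ = 1,750 m³ (under)
Aug 2020–Nov 2020: 80 m³ + 170 m³ + 330 m³ + 380 m³ = 960 m³ (under)
Sep 2020–Dec 2020: 170 m³ + 330 m³ + 380 m³ + 120 m³ = 1,000 m³ (under)
Oct 2020–Jan 2021: 330 m³ + 380 m³ + 120 m³ + 100 m³ = 930 m³ (under)
Nov 2020–Feb 2021: 380 m³ + 120 m³ + 100 m³ + 2,560 m³ = 3,160 m³ (under)
Dec 2020–Mar 2021: 120 m³ + 100 m³ + 2,560 m³ + 1,200 m³ = 3,980 m³ (under)
Jan 2021–Apr 2021: 100 m³ + 2,560 m³ + 1,200 m³ + 100 m³ = 3,960 m³ (under)
Feb 2021–May 2021: 2,560 m³ + 1,200 m³ + 100 m³ + 7,820 m³ = 11,680 m³ (under)
Mar 2021–Jun 2021: 1,200 m³ + 100 m³ + 7,820 m³ + 3,170 m³ = 12,290 m³ (under)
No window exceeds 12,500 m³.

No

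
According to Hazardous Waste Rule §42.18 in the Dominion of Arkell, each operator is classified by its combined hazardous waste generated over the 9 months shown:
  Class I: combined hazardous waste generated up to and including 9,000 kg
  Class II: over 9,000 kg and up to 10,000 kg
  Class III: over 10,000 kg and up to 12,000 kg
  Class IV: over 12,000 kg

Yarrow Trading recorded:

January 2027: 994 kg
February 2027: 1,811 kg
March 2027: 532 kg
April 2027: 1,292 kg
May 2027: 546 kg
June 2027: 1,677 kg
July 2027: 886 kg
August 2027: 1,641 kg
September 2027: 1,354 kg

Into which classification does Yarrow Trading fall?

Combined hazardous waste generated: 994 kg + 1,811 kg + 532 kg + 1,292 kg + 546 kg + 1,677 kg + 886 kg + 1,641 kg + 1,354 kg = 10,733 kg.
10,000 kg < 10,733 kg ≤ 12,000 kg, so Class III applies.

Class III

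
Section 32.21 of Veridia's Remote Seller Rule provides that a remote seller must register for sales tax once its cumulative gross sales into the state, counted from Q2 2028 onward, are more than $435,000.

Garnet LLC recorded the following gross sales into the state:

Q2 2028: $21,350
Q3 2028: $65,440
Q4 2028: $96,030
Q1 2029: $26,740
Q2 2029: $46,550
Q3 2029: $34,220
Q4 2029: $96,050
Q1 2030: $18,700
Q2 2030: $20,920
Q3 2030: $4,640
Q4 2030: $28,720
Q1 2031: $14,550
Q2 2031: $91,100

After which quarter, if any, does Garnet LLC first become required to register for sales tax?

Q4 2030

Through Q2 2028: $21,350
Through Q3 2028: $86,790
Through Q4 2028: $182,820
Through Q1 2029: $209,560
Through Q2 2029: $256,110
Through Q3 2029: $290,330
Through Q4 2029: $386,380
Through Q1 2030: $405,080
Through Q2 2030: $426,000
Through Q3 2030: $430,640
Through Q4 2030: $459,360 ← exceeds threshold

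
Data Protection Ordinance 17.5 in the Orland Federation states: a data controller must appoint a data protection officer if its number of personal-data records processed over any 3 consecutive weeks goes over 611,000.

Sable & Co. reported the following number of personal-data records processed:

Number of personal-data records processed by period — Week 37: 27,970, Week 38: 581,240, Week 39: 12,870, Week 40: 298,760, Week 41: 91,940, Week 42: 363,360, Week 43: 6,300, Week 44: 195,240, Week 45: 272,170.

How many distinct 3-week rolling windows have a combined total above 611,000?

3

Week 37–Week 39: 27,970 + 581,240 + 12,870 = 622,080 (over)
Week 38–Week 40: 581,240 + 12,870 + 298,760 = 892,870 (over)
Week 39–Week 41: 12,870 + 298,760 + 91,940 = 403,570 (under)
Week 40–Week 42: 298,760 + 91,940 + 363,360 = 754,060 (over)
Week 41–Week 43: 91,940 + 363,360 + 6,300 = 461,600 (under)
Week 42–Week 44: 363,360 + 6,300 + 195,240 = 564,900 (under)
Week 43–Week 45: 6,300 + 195,240 + 272,170 = 473,710 (under)
3 windows exceed the threshold.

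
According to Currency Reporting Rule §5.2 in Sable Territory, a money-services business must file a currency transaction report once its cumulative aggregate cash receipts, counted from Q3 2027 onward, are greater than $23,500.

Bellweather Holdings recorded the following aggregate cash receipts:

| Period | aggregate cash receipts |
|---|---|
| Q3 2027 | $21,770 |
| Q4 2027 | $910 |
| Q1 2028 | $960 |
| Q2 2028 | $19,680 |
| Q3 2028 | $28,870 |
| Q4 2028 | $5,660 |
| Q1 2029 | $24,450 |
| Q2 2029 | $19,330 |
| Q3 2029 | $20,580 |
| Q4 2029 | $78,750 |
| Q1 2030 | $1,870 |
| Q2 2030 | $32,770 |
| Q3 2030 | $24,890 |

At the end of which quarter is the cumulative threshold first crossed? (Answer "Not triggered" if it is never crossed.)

Q1 2028

Through Q3 2027: $21,770
Through Q4 2027: $22,680
Through Q1 2028: $23,640 ← exceeds threshold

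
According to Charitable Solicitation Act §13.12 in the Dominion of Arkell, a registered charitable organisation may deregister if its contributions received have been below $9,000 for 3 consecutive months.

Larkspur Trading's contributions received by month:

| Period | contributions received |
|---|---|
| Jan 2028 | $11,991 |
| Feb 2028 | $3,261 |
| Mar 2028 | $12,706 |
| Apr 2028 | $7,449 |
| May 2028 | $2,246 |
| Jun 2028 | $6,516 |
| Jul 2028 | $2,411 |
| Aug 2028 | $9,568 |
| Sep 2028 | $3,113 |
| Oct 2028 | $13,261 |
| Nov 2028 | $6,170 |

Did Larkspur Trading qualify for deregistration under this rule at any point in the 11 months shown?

Months below $9,000: Feb 2028, Apr 2028, May 2028, Jun 2028, Jul 2028, Sep 2028, Nov 2028.
Longest run of consecutive months below the threshold: 4.
4 ≥ 3, so Larkspur Trading became eligible.

Yes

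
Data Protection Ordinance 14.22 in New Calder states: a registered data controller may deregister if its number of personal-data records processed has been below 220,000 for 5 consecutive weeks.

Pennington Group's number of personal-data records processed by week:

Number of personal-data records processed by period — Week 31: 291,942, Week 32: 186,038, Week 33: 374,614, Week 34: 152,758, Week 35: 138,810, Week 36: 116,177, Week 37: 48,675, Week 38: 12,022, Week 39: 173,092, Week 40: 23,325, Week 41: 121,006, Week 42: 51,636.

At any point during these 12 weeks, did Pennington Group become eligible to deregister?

Weeks below 220,000: Week 32, Week 34, Week 35, Week 36, Week 37, Week 38, Week 39, Week 40, Week 41, Week 42.
Longest run of consecutive weeks below the threshold: 9.
9 ≥ 5, so Pennington Group became eligible.

Yes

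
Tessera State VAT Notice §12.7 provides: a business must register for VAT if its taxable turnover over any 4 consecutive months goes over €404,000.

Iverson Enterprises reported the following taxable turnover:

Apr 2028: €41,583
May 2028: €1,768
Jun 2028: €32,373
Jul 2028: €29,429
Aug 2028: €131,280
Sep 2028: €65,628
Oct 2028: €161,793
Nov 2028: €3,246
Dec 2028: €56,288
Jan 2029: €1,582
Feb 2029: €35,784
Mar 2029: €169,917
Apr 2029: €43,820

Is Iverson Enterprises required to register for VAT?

Apr 2028–Jul 2028: €41,583 + €1,768 + €32,373 + €29,429 = €105,153 (under)
May 2028–Aug 2028: €1,768 + €32,373 + €29,429 + €131,280 = €194,850 (under)
Jun 2028–Sep 2028: €32,373 + €29,429 + €131,280 + €65,628 = €258,710 (under)
Jul 2028–Oct 2028: €29,429 + €131,280 + €65,628 + €161,793 = €388,130 (under)
Aug 2028–Nov 2028: €131,280 + €65,628 + €161,793 + €3,246 = €361,947 (under)
Sep 2028–Dec 2028: €65,628 + €161,793 + €3,246 + €56,288 = €286,955 (under)
Oct 2028–Jan 2029: €161,793 + €3,246 + €56,288 + €1,582 = €222,909 (under)
Nov 2028–Feb 2029: €3,246 + €56,288 + €1,582 + €35,784 = €96,900 (under)
Dec 2028–Mar 2029: €56,288 + €1,582 + €35,784 + €169,917 = €263,571 (under)
Jan 2029–Apr 2029: €1,582 + €35,784 + €169,917 + €43,820 = €251,103 (under)
No window exceeds €404,000.

No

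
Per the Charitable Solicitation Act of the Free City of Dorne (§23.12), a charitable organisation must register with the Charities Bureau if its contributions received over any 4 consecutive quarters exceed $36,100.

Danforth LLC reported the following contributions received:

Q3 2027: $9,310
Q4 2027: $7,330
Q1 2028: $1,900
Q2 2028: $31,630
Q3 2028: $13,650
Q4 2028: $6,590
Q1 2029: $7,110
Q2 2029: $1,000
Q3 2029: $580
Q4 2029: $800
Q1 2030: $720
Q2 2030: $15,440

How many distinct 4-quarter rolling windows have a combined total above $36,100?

4

Q3 2027–Q2 2028: $9,310 + $7,330 + $1,900 + $31,630 = $50,170 (over)
Q4 2027–Q3 2028: $7,330 + $1,900 + $31,630 + $13,650 = $54,510 (over)
Q1 2028–Q4 2028: $1,900 + $31,630 + $13,650 + $6,590 = $53,770 (over)
Q2 2028–Q1 2029: $31,630 + $13,650 + $6,590 + $7,110 = $58,980 (over)
Q3 2028–Q2 2029: $13,650 + $6,590 + $7,110 + $1,000 = $28,350 (under)
Q4 2028–Q3 2029: $6,590 + $7,110 + $1,000 + $580 = $15,280 (under)
Q1 2029–Q4 2029: $7,110 + $1,000 + $580 + $800 = $9,490 (under)
Q2 2029–Q1 2030: $1,000 + $580 + $800 + $720 = $3,100 (under)
Q3 2029–Q2 2030: $580 + $800 + $720 + $15,440 = $17,540 (under)
4 windows exceed the threshold.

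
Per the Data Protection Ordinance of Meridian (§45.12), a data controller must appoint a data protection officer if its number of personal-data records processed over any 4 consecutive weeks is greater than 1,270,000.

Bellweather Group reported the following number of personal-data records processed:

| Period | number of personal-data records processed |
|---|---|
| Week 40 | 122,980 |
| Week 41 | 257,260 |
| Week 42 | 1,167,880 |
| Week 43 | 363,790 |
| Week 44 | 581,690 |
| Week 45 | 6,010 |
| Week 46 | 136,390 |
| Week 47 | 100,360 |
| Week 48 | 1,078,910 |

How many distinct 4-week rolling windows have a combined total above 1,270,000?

Week 40–Week 43: 122,980 + 257,260 + 1,167,880 + 363,790 = 1,911,910 (over)
Week 41–Week 44: 257,260 + 1,167,880 + 363,790 + 581,690 = 2,370,620 (over)
Week 42–Week 45: 1,167,880 + 363,790 + 581,690 + 6,010 = 2,119,370 (over)
Week 43–Week 46: 363,790 + 581,690 + 6,010 + 136,390 = 1,087,880 (under)
Week 44–Week 47: 581,690 + 6,010 + 136,390 + 100,360 = 824,450 (under)
Week 45–Week 48: 6,010 + 136,390 + 100,360 + 1,078,910 = 1,321,670 (over)
4 windows exceed the threshold.

4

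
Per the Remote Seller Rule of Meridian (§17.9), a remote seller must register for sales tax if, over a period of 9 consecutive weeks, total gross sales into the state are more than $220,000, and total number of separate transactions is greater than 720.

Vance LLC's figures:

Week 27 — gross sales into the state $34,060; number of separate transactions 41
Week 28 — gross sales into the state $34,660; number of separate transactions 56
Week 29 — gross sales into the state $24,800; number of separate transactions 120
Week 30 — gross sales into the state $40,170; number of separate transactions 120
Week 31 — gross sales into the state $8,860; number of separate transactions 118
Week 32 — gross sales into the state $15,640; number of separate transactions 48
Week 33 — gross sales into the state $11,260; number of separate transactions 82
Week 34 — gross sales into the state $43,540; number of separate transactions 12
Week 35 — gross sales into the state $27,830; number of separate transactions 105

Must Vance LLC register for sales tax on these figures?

Total gross sales into the state: $34,060 + $34,660 + $24,800 + $40,170 + $8,860 + $15,640 + $11,260 + $43,540 + $27,830 = $240,820 (> $220,000).
Total number of separate transactions: 41 + 56 + 120 + 120 + 118 + 48 + 82 + 12 + 105 = 702 (≤ 720).
The test is 'and': the rule requires both, and at least one is not exceeded.

No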